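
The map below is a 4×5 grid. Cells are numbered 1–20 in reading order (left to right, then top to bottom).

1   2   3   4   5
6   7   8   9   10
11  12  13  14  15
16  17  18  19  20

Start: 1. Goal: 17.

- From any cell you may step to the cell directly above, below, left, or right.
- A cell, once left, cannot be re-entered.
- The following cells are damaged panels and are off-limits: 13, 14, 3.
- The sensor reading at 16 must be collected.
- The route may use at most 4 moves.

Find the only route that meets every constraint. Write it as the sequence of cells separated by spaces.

1 6 11 16 17

The 4-move cap with required stops at 16 leaves no slack for detours.
Route from 1: down 3 to 16, right 1 to 17 — 4 moves in all.
Check: all required cells visited; 4 ≤ 4 moves.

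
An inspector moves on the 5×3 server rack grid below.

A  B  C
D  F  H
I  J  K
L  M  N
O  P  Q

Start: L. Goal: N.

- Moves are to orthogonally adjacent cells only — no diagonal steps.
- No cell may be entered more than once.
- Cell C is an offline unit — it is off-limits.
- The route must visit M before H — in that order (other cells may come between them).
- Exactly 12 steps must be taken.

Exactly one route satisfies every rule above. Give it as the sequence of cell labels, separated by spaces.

The waypoints must appear in the order M, H, with no cell reused.
Route from L: down 1 to O, right 1 to P, up 2 to J, left 1 to I, up 2 to A, right 1 to B, down 1 to F, right 1 to H, down 2 to N — 12 moves in all.
Check: order respected (M at step 3, H at step 10); 12 moves as required.

L O P M J I D A B F H K N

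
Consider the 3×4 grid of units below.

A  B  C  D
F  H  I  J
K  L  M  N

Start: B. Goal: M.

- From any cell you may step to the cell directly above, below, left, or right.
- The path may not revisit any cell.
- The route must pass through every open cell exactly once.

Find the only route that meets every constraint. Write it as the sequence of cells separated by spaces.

Need to visit all 12 open cells exactly once, starting at B and ending at M.
Route from B: left 1 to A, down 2 to K, right 1 to L, up 1 to H, right 1 to I, up 1 to C, right 1 to D, down 2 to N, left 1 to M — 11 moves in all.
Check: all 12 open cells covered.

B A F K L H I C D J N M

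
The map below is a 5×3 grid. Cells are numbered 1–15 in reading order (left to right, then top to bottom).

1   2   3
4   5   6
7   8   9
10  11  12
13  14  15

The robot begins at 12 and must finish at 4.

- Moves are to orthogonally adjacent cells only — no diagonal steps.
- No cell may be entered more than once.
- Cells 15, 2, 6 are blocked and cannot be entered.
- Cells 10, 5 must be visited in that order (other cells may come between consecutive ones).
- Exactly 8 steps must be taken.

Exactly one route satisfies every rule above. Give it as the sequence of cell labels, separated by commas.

12, 11, 14, 13, 10, 7, 8, 5, 4

The waypoints must appear in the order 10, 5, with no cell reused.
Route from 12: left 1 to 11, down 1 to 14, left 1 to 13, up 2 to 7, right 1 to 8, up 1 to 5, left 1 to 4 — 8 moves in all.
Check: order respected (10 at step 4, 5 at step 7); 8 moves as required.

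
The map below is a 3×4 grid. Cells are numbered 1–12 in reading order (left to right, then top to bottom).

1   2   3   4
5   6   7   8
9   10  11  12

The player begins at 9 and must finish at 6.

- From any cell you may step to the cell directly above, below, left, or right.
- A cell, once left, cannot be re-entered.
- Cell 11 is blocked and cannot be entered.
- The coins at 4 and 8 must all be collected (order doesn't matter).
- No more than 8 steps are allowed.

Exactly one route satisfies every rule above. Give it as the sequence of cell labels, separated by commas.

Any route must reach 4 and 8 and still end at 6 within 8 moves, so the order of the required stops is forced.
Route from 9: up 2 to 1, right 3 to 4, down 1 to 8, left 2 to 6 — 8 moves in all.
Check: all required cells visited; 8 ≤ 8 moves.

9, 5, 1, 2, 3, 4, 8, 7, 6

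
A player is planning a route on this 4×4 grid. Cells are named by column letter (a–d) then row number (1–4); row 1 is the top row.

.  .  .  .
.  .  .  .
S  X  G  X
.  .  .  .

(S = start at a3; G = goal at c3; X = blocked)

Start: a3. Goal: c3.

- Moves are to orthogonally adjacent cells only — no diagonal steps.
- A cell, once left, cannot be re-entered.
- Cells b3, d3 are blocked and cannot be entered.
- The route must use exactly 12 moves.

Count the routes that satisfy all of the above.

0

Need simple routes of exactly 12 moves from a3 to c3 (Manhattan distance 2, so 5 moves are spent on a detour and 5 undoing it).
No route satisfies every constraint, so the count is 0.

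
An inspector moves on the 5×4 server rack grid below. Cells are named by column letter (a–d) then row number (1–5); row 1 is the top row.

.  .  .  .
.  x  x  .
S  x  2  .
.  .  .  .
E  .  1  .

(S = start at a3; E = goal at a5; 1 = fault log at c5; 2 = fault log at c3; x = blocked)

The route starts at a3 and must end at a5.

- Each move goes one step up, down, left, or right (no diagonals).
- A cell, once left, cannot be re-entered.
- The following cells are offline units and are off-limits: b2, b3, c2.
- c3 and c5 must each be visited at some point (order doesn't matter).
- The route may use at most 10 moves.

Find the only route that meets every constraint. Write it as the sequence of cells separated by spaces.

a3 a4 b4 c4 c3 d3 d4 d5 c5 b5 a5

The 10-move cap with required stops at c3, c5 leaves no slack for detours.
Route from a3: down to a4, 2× right (reaching c4), up to c3, right to d3, 2× down (reaching d5), 3× left (reaching a5) — 10 moves in all.
Check: all required cells visited; 10 ≤ 10 moves.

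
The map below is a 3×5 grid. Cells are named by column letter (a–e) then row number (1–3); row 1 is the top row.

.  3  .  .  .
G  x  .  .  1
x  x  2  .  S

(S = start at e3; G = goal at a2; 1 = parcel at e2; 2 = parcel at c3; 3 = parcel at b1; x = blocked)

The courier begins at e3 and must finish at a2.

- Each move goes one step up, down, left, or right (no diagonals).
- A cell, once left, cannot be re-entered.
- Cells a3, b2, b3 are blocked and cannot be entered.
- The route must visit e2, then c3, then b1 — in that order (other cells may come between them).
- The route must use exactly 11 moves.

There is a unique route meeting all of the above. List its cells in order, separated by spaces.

e3 e2 e1 d1 d2 d3 c3 c2 c1 b1 a1 a2

The waypoints must appear in the order e2, c3, b1, with no cell reused.
Route from e3: up 2 to e1, left 1 to d1, down 2 to d3, left 1 to c3, up 2 to c1, left 2 to a1, down 1 to a2 — 11 moves in all.
Check: order respected (1 at step 1, 2 at step 6, 3 at step 9); 11 moves as required.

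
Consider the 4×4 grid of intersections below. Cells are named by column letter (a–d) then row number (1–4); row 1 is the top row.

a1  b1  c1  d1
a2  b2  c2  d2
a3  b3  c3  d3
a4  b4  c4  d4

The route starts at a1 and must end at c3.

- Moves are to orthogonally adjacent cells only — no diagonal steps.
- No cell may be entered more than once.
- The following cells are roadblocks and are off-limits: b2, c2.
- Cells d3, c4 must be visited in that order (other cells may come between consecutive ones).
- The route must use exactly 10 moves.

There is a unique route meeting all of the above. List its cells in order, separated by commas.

a1, b1, c1, d1, d2, d3, d4, c4, b4, b3, c3

The waypoints must appear in the order d3, c4, with no cell reused.
Route from a1: 3× right (reaching d1), 3× down (reaching d4), 2× left (reaching b4), up to b3, right to c3 — 10 moves in all.
Check: order respected (d3 at step 5, c4 at step 7); 10 moves as required.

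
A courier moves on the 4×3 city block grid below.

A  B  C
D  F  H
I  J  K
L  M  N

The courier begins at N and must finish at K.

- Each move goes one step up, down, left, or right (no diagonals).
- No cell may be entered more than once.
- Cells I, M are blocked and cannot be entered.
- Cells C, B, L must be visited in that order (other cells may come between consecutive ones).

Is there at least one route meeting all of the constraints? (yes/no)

The blocked cells wall L off from N completely — no sequence of moves reaches it at all, so no route can satisfy the rules.

no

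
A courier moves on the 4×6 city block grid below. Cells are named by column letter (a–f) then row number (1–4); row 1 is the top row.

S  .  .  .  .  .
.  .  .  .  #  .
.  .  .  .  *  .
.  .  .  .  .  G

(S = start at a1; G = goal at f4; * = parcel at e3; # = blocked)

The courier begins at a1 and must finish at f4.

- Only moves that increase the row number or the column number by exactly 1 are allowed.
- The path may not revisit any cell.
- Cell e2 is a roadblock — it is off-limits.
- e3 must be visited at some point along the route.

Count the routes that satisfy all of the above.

A right/down-only route from a1 to f4 makes exactly 3 down-moves and 5 right-moves in some order.
With no other constraints that would be C(8,3) = 56 routes.
Split at e3 and multiply the segment counts (each segment already excludes blocked cells): a1→e3: 10; e3→f4: 2; product = 20.
That gives 20 routes.

20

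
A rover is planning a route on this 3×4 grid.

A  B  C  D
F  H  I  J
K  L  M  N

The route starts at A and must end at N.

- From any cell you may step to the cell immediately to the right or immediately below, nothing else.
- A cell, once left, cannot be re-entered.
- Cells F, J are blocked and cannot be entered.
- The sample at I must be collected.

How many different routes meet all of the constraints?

A right/down-only route from A to N makes exactly 2 down-moves and 3 right-moves in some order.
With no other constraints that would be C(5,2) = 10 routes.
Split at I and multiply the segment counts (each segment already excludes blocked cells): A→I: 2; I→N: 1; product = 2.
That gives 2 routes.

2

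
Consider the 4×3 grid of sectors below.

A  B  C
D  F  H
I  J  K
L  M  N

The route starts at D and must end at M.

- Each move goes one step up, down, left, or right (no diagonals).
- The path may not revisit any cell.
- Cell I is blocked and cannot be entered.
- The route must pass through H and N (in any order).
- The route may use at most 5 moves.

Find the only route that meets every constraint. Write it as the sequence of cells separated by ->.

D -> F -> H -> K -> N -> M

The 5-move cap with required stops at H, N leaves no slack for detours.
Route from D: right 2 to H, down 2 to N, left 1 to M — 5 moves in all.
Check: all required cells visited; 5 ≤ 5 moves.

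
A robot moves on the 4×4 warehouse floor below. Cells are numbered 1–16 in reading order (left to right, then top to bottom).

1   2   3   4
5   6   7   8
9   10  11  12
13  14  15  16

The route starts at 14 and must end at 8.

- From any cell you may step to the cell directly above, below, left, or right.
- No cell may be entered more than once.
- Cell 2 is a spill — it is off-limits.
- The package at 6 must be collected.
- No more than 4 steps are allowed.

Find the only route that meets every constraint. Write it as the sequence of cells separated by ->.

The budget equals the shortest possible length, so every move has to be on a shortest route through the required cells.
Route from 14: 2× up (reaching 6), 2× right (reaching 8) — 4 moves in all.
Check: all required cells visited; 4 ≤ 4 moves.

14 -> 10 -> 6 -> 7 -> 8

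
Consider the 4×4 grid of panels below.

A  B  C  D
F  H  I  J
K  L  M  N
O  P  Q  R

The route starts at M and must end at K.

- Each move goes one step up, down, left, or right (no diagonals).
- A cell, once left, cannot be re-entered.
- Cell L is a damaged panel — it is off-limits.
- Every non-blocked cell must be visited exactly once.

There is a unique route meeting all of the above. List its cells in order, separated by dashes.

M - I - H - F - A - B - C - D - J - N - R - Q - P - O - K

Need to visit all 15 open cells exactly once, starting at M and ending at K.
Cell A has only two open neighbours (F and B), so the path must pass straight through it: one of those is the cell it's entered from and the other is where it exits.
Route from M: up 1 to I, left 2 to F, up 1 to A, right 3 to D, down 3 to R, left 3 to O, up 1 to K — 14 moves in all.
Check: all 15 open cells covered.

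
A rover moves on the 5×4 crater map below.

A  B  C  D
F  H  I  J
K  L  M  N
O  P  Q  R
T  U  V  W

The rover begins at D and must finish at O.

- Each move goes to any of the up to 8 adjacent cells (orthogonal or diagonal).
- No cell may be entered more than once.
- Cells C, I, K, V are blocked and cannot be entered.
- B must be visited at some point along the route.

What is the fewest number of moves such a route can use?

Any route passes through B somewhere between D and O. Summing Chebyshev distances along the two legs (D → B → O) gives a lower bound of 2 + 3 = 5 moves.
That bound ignores the blocked cells. Measuring each leg by the fewest moves that actually steer around them (D→B: 4; B→O: 3) raises the lower bound to 7.
A route of 7 moves exists: D → J → M → H → B → F → L → O.
Since 7 matches that lower bound, it is optimal.

7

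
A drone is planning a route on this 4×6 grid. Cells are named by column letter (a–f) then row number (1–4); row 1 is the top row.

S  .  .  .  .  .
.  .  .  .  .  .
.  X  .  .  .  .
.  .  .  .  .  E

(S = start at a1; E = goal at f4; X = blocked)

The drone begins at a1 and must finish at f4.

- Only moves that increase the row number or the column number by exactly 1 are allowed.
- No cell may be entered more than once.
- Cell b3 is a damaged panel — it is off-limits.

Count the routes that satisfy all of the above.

A right/down-only route from a1 to f4 makes exactly 3 down-moves and 5 right-moves in some order.
With no other constraints that would be C(8,3) = 56 routes.
Subtract routes through each blocked cell (inclusion–exclusion for overlaps): − through b3: 15 → 41.
That gives 41 routes.

41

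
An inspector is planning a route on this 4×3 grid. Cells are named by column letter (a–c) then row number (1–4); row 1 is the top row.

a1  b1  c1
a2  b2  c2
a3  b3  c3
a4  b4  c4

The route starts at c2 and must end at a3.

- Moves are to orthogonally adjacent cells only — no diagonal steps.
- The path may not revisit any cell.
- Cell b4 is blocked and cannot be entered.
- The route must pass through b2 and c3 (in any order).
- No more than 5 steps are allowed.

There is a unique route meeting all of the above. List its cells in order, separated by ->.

c2 -> c3 -> b3 -> b2 -> a2 -> a3

The 5-move cap with required stops at b2, c3 leaves no slack for detours.
Route from c2: down to c3, left to b3, up to b2, left to a2, down to a3 — 5 moves in all.
Check: all required cells visited; 5 ≤ 5 moves.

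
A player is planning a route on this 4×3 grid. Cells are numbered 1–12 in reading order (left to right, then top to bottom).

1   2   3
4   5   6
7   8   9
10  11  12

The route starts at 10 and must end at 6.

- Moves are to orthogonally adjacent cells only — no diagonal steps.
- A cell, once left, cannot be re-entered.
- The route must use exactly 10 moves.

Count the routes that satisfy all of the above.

Need simple routes of exactly 10 moves from 10 to 6 (Manhattan distance 4, so 3 moves are spent on a detour and 3 undoing it).
Enumerating: 10 7 4 1 2 5 8 11 12 9 6 | 10 11 12 9 8 5 4 1 2 3 6 | 10 11 12 9 8 7 4 1 2 5 6 | 10 11 12 9 8 7 4 1 2 3 6 | 10 11 12 9 8 7 4 5 2 3 6.
That gives 5 routes.

5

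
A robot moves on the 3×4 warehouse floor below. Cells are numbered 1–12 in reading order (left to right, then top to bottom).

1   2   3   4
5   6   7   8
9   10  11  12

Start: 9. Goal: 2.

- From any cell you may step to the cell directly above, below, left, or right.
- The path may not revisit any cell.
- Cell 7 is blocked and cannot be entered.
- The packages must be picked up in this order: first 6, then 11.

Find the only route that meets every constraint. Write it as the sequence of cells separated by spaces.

The waypoints must appear in the order 6, 11, with no cell reused.
Route from 9: up 1 to 5, right 1 to 6, down 1 to 10, right 2 to 12, up 2 to 4, left 2 to 2 — 9 moves in all.
Check: order respected (6 at step 2, 11 at step 4).

9 5 6 10 11 12 8 4 3 2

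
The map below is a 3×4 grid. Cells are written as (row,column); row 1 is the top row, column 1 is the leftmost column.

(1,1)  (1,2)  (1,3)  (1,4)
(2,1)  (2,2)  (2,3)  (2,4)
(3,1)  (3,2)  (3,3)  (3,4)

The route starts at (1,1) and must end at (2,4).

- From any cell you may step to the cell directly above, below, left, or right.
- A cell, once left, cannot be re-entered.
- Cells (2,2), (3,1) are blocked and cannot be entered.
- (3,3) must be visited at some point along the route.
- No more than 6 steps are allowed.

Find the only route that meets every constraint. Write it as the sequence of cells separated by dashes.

(1,1) - (1,2) - (1,3) - (2,3) - (3,3) - (3,4) - (2,4)

Any route must reach (3,3) and still end at (2,4) within 6 moves, so the order of the required stops is forced.
Route from (1,1): right 2 to (1,3), down 2 to (3,3), right 1 to (3,4), up 1 to (2,4) — 6 moves in all.
Check: all required cells visited; 6 ≤ 6 moves.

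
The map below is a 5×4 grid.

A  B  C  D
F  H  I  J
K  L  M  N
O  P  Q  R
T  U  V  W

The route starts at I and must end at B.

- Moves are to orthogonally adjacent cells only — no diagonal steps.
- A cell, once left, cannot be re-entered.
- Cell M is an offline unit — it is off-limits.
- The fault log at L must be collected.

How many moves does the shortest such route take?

Any route passes through L somewhere between I and B. Summing Manhattan distances along the two legs (I → L → B) gives a lower bound of 2 + 2 = 4 moves.
The shortest route satisfying every rule uses 6 moves: I → H → L → K → F → A → B.
The no-revisit rule (legs can't share cells) pushes the minimum above the 4-move bound; an exhaustive check rules out every length from 4 to 5, leaving 6 as the minimum.

6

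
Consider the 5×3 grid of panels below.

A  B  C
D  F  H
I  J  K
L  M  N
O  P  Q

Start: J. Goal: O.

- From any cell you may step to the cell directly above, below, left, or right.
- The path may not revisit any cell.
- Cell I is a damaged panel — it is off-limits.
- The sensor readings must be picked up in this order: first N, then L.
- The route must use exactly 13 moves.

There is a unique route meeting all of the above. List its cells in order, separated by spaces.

J F D A B C H K N Q P M L O

The waypoints must appear in the order N, L, with no cell reused.
Route from J: up 1 to F, left 1 to D, up 1 to A, right 2 to C, down 4 to Q, left 1 to P, up 1 to M, left 1 to L, down 1 to O — 13 moves in all.
Check: order respected (N at step 8, L at step 12); 13 moves as required.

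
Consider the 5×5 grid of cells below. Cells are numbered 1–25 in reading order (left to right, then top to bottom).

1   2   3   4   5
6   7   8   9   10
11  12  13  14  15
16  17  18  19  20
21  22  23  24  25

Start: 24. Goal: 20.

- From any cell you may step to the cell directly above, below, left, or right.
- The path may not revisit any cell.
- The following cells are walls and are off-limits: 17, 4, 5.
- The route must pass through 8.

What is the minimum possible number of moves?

8

Any route passes through 8 somewhere between 24 and 20. Summing Manhattan distances along the two legs (24 → 8 → 20) gives a lower bound of 4 + 4 = 8 moves.
A route of 8 moves achieves this: 24 → 19 → 14 → 13 → 8 → 9 → 10 → 15 → 20.
Since 8 matches the lower bound, it is optimal.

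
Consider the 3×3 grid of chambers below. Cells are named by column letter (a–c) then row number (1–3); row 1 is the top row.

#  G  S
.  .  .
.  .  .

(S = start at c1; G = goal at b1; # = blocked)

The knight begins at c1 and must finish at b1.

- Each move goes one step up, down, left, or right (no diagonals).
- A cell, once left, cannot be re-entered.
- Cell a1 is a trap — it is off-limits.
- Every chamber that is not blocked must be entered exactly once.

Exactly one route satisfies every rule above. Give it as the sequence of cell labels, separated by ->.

Need to visit all 8 open cells exactly once, starting at c1 and ending at b1.
Cell a3 has only two open neighbours (a2 and b3), so the path must pass straight through it: one of those is the cell it's entered from and the other is where it exits.
Route from c1: down 2 to c3, left 2 to a3, up 1 to a2, right 1 to b2, up 1 to b1 — 7 moves in all.
Check: all 8 open cells covered.

c1 -> c2 -> c3 -> b3 -> a3 -> a2 -> b2 -> b1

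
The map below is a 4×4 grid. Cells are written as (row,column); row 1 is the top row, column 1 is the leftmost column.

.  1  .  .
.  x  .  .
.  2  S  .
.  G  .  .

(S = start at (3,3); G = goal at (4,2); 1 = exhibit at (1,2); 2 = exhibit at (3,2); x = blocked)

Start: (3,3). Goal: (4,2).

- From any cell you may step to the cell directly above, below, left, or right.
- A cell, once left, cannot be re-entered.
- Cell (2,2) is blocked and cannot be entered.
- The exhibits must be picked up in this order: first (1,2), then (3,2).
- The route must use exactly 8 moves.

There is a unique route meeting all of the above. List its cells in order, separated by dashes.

The waypoints must appear in the order (1,2), (3,2), with no cell reused.
Route from (3,3): up 2 to (1,3), left 2 to (1,1), down 2 to (3,1), right 1 to (3,2), down 1 to (4,2) — 8 moves in all.
Check: order respected (1 at step 3, 2 at step 7); 8 moves as required.

(3,3) - (2,3) - (1,3) - (1,2) - (1,1) - (2,1) - (3,1) - (3,2) - (4,2)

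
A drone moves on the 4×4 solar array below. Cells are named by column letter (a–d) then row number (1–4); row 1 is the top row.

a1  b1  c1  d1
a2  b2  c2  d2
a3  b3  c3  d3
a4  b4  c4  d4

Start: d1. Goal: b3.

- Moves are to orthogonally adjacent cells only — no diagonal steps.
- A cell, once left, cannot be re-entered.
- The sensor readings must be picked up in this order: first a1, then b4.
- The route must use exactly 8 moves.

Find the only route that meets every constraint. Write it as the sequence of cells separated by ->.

d1 -> c1 -> b1 -> a1 -> a2 -> a3 -> a4 -> b4 -> b3

The waypoints must appear in the order a1, b4, with no cell reused.
Route from d1: left 3 to a1, down 3 to a4, right 1 to b4, up 1 to b3 — 8 moves in all.
Check: order respected (a1 at step 3, b4 at step 7); 8 moves as required.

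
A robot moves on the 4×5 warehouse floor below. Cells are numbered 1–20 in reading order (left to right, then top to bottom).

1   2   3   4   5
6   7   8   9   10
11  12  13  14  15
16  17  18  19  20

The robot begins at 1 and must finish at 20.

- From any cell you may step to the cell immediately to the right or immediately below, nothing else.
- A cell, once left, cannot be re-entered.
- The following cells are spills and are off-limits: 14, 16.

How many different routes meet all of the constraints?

A right/down-only route from 1 to 20 makes exactly 3 down-moves and 4 right-moves in some order.
With no other constraints that would be C(7,3) = 35 routes.
Subtract routes through each blocked cell (inclusion–exclusion for overlaps): − through 14: 20 − through 16: 1 → 14.
That gives 14 routes.

14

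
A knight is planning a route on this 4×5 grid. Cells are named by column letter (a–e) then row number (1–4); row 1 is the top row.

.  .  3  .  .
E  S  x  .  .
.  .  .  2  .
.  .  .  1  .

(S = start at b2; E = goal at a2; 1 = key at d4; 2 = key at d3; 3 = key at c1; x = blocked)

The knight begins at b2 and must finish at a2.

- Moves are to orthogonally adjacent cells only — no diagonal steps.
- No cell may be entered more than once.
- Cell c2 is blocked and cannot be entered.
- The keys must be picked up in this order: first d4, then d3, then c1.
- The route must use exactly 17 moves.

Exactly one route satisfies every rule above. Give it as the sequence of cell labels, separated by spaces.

b2 b3 a3 a4 b4 c4 d4 e4 e3 d3 d2 e2 e1 d1 c1 b1 a1 a2

The waypoints must appear in the order d4, d3, c1, with no cell reused.
Route from b2: down to b3, left to a3, down to a4, 4× right (reaching e4), up to e3, left to d3, up to d2, right to e2, up to e1, 4× left (reaching a1), down to a2 — 17 moves in all.
Check: order respected (1 at step 6, 2 at step 9, 3 at step 14); 17 moves as required.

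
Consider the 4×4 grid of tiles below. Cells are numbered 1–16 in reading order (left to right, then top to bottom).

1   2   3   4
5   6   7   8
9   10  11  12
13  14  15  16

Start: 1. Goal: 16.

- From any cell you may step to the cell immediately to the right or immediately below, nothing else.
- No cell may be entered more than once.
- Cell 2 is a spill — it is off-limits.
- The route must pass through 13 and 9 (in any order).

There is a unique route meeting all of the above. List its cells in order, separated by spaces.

1 5 9 13 14 15 16

Moves only go right or down, so the column and row indices never decrease.
Route from 1: 3× down (reaching 13), 3× right (reaching 16) — 6 moves in all.
Check: all required cells visited.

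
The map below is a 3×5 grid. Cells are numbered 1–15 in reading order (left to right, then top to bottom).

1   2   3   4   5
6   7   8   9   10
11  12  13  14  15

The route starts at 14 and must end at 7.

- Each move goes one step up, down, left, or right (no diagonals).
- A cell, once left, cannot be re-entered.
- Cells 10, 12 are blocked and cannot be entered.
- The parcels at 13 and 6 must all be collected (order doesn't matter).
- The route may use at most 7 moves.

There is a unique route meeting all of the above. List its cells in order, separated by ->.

The budget equals the shortest possible length, so every move has to be on a shortest route through the required cells.
Route from 14: left 1 to 13, up 2 to 3, left 2 to 1, down 1 to 6, right 1 to 7 — 7 moves in all.
Check: all required cells visited; 7 ≤ 7 moves.

14 -> 13 -> 8 -> 3 -> 2 -> 1 -> 6 -> 7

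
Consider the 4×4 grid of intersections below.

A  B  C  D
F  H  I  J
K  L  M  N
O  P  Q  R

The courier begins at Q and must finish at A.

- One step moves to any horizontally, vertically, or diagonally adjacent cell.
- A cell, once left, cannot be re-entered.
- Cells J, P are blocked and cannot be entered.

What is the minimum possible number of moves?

With diagonal moves allowed, the Chebyshev distance max(|Δrow|,|Δcol|) from Q to A is 3, so at least 3 moves are needed.
A route of 3 moves achieves this: Q → L → F → A.
Since 3 matches the lower bound, it is optimal.

3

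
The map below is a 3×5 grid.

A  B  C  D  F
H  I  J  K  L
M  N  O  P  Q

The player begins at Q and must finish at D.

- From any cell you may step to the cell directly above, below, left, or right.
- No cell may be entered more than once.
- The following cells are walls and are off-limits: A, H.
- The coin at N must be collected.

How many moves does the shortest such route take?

Any route passes through N somewhere between Q and D. Summing Manhattan distances along the two legs (Q → N → D) gives a lower bound of 3 + 4 = 7 moves.
A route of 7 moves achieves this: Q → P → O → N → I → B → C → D.
Since 7 matches the lower bound, it is optimal.

7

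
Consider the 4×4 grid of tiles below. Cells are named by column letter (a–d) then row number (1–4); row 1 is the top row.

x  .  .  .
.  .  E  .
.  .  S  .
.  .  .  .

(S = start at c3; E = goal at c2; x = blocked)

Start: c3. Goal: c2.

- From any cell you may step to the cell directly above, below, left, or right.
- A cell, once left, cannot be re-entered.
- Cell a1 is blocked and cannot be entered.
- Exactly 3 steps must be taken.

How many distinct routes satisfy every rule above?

Need simple routes of exactly 3 moves from c3 to c2 (Manhattan distance 1, so 1 moves are spent on a detour and 1 undoing it).
Enumerating: c3 b3 b2 c2 | c3 d3 d2 c2.
That gives 2 routes.

2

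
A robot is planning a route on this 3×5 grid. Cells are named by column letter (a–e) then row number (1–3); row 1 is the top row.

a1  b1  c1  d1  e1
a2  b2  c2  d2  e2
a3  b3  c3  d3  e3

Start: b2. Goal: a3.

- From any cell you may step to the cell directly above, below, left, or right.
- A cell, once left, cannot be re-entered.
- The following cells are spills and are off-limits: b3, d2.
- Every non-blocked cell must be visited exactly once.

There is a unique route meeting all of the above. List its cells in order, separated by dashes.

Need to visit all 13 open cells exactly once, starting at b2 and ending at a3.
Cell a1 has only two open neighbours (a2 and b1), so the path must pass straight through it: one of those is the cell it's entered from and the other is where it exits.
Route from b2: right 1 to c2, down 1 to c3, right 2 to e3, up 2 to e1, left 4 to a1, down 2 to a3 — 12 moves in all.
Check: all 13 open cells covered.

b2 - c2 - c3 - d3 - e3 - e2 - e1 - d1 - c1 - b1 - a1 - a2 - a3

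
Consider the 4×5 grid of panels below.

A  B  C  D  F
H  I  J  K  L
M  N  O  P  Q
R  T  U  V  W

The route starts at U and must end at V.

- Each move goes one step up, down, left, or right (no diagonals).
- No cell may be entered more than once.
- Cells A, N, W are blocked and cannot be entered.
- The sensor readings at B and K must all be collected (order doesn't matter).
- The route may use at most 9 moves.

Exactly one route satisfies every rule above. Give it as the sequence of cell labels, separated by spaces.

The 9-move cap with required stops at B, K leaves no slack for detours.
Route from U: 2× up (reaching J), left to I, up to B, 2× right (reaching D), 3× down (reaching V) — 9 moves in all.
Check: all required cells visited; 9 ≤ 9 moves.

U O J I B C D K P V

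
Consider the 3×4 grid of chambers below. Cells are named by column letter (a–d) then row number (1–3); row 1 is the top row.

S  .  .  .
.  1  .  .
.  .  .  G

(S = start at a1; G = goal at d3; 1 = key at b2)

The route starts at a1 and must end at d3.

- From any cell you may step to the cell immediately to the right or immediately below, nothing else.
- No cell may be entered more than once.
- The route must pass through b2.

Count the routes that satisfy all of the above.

A right/down-only route from a1 to d3 makes exactly 2 down-moves and 3 right-moves in some order.
With no other constraints that would be C(5,2) = 10 routes.
Split at b2 and multiply the segment counts: a1→b2: 2; b2→d3: 3; product = 6.
That gives 6 routes.

6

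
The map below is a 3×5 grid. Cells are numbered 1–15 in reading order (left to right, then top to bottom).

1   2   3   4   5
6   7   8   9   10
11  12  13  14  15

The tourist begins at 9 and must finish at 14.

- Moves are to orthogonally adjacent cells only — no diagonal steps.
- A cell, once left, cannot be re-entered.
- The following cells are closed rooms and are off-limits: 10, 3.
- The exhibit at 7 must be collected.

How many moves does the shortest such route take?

Any route passes through 7 somewhere between 9 and 14. Summing Manhattan distances along the two legs (9 → 7 → 14) gives a lower bound of 2 + 3 = 5 moves.
A route of 5 moves achieves this: 9 → 8 → 7 → 12 → 13 → 14.
Since 5 matches the lower bound, it is optimal.

5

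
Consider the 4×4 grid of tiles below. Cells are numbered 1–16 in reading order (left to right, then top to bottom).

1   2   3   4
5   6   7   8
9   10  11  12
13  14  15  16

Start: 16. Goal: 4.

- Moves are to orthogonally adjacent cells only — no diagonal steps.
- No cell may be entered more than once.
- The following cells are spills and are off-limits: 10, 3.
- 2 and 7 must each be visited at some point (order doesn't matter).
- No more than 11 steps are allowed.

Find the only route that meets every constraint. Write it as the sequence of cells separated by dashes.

The 11-move cap with required stops at 2, 7 leaves no slack for detours.
Route from 16: left 3 to 13, up 3 to 1, right 1 to 2, down 1 to 6, right 2 to 8, up 1 to 4 — 11 moves in all.
Check: all required cells visited; 11 ≤ 11 moves.

16 - 15 - 14 - 13 - 9 - 5 - 1 - 2 - 6 - 7 - 8 - 4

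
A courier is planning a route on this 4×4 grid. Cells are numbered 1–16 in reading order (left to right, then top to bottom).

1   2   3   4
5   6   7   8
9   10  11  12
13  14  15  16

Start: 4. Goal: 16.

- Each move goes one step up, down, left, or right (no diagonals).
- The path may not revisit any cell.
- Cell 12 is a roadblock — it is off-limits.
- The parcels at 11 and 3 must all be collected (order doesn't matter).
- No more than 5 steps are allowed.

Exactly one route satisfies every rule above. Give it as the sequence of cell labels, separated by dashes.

The 5-move cap with required stops at 11, 3 leaves no slack for detours.
Route from 4: left 1 to 3, down 3 to 15, right 1 to 16 — 5 moves in all.
Check: all required cells visited; 5 ≤ 5 moves.

4 - 3 - 7 - 11 - 15 - 16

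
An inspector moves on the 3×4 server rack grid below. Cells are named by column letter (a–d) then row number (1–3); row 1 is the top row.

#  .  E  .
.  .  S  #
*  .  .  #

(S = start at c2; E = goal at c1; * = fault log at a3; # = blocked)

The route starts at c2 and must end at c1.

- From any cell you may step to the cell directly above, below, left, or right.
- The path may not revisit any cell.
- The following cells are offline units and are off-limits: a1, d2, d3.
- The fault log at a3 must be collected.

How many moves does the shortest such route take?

Any route passes through a3 somewhere between c2 and c1. Summing Manhattan distances along the two legs (c2 → a3 → c1) gives a lower bound of 3 + 4 = 7 moves.
A route of 7 moves achieves this: c2 → c3 → b3 → a3 → a2 → b2 → b1 → c1.
Since 7 matches the lower bound, it is optimal.

7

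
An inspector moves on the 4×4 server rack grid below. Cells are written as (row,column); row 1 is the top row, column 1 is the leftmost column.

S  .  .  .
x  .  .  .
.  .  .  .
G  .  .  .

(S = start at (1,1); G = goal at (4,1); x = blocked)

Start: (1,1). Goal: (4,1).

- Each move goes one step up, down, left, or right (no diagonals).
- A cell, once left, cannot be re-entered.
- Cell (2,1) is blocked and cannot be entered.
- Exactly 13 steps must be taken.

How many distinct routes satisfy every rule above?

9

Need simple routes of exactly 13 moves from (1,1) to (4,1) (Manhattan distance 3, so 5 moves are spent on a detour and 5 undoing it).
Branch systematically from the start, pruning whenever the remaining move budget drops below the Manhattan distance to (4,1) or differs from it in parity. Every completion starts via (1,2): 9.
That gives 9 routes.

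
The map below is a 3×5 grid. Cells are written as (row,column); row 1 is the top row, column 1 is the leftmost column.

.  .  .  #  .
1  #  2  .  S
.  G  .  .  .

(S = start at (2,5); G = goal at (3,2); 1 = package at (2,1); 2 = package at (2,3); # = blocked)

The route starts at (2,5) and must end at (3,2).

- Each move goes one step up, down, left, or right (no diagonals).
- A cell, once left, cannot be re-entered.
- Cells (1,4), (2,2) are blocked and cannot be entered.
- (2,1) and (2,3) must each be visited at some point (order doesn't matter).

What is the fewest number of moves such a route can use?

Any route passes through (2,1) and (2,3) in some order between (2,5) and (3,2). Summing Manhattan distances along each leg and taking the cheapest ordering ((2,5) → (2,3) → (2,1) → (3,2)) gives a lower bound of 2 + 2 + 2 = 6 moves.
That bound ignores the blocked cells. Measuring each leg by the fewest moves that actually steer around them ((2,5)→(2,3): 2; (2,3)→(2,1): 4; (2,1)→(3,2): 2) raises the lower bound to 8.
A route of 8 moves exists: (2,5) → (2,4) → (2,3) → (1,3) → (1,2) → (1,1) → (2,1) → (3,1) → (3,2).
Since 8 matches that lower bound, it is optimal.

8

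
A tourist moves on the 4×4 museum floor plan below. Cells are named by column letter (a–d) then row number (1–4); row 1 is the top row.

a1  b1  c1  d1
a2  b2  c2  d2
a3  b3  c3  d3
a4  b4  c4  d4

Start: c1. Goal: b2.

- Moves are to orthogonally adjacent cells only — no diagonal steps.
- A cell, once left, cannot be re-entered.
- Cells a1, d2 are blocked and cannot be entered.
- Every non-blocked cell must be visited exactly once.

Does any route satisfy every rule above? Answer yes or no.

Cell d1 has only one open neighbour but is neither the start nor the goal, so a Hamiltonian route would have to both enter and leave it through the same neighbour — impossible without revisiting.

no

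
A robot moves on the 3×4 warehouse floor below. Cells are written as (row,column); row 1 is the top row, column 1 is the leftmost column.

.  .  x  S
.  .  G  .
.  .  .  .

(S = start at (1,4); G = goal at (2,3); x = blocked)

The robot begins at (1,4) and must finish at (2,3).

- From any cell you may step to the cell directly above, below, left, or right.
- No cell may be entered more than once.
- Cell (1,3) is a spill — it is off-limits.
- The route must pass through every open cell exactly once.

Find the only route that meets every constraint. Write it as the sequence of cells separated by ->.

Need to visit all 11 open cells exactly once, starting at (1,4) and ending at (2,3).
Cell (1,2) has only two open neighbours ((2,2) and (1,1)), so the path must pass straight through it: one of those is the cell it's entered from and the other is where it exits.
Route from (1,4): down 2 to (3,4), left 3 to (3,1), up 2 to (1,1), right 1 to (1,2), down 1 to (2,2), right 1 to (2,3) — 10 moves in all.
Check: all 11 open cells covered.

(1,4) -> (2,4) -> (3,4) -> (3,3) -> (3,2) -> (3,1) -> (2,1) -> (1,1) -> (1,2) -> (2,2) -> (2,3)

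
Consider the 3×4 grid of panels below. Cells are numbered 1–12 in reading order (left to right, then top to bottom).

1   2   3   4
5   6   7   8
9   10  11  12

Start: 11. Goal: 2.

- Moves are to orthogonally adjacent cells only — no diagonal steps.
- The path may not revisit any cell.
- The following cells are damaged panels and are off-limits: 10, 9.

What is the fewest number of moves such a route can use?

3

The Manhattan distance from 11 to 2 is |3−1| + |3−2| = 3, so at least 3 moves are needed.
A route of 3 moves achieves this: 11 → 7 → 3 → 2.
Since 3 matches the lower bound, it is optimal.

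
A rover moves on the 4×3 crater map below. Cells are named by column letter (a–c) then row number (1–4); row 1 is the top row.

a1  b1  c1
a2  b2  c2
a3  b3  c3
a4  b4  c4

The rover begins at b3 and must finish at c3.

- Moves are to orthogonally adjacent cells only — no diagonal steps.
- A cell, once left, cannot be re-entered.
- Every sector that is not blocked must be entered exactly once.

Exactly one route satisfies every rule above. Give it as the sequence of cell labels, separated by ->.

Need to visit all 12 open cells exactly once, starting at b3 and ending at c3.
Route from b3: up 1 to b2, right 1 to c2, up 1 to c1, left 2 to a1, down 3 to a4, right 2 to c4, up 1 to c3 — 11 moves in all.
Check: all 12 open cells covered.

b3 -> b2 -> c2 -> c1 -> b1 -> a1 -> a2 -> a3 -> a4 -> b4 -> c4 -> c3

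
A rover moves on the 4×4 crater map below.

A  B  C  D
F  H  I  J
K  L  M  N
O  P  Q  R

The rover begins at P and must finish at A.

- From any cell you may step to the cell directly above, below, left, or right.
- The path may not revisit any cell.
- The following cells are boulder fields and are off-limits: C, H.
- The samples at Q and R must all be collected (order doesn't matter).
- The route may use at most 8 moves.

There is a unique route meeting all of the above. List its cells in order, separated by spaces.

The budget equals the shortest possible length, so every move has to be on a shortest route through the required cells.
Route from P: right 2 to R, up 1 to N, left 3 to K, up 2 to A — 8 moves in all.
Check: all required cells visited; 8 ≤ 8 moves.

P Q R N M L K F A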